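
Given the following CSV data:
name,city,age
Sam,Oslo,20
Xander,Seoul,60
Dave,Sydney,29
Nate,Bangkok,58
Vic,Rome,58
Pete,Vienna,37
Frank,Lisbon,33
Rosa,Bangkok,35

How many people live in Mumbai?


Scanning city column for 'Mumbai':
Total matches: 0

ANSWER: 0


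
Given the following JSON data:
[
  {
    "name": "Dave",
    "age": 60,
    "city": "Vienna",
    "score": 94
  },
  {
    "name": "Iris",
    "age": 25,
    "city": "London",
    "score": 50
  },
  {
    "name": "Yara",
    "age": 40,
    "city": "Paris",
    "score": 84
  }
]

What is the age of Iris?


Looking up record where name = Iris
Record index: 1
Field 'age' = 25

ANSWER: 25


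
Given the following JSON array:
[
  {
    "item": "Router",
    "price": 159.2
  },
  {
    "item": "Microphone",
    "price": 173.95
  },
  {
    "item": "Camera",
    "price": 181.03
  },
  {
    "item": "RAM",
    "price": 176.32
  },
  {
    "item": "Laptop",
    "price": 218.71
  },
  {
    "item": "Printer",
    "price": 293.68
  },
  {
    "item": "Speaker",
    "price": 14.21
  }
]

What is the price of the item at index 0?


Array index 0 -> Router
price = 159.2

ANSWER: 159.2


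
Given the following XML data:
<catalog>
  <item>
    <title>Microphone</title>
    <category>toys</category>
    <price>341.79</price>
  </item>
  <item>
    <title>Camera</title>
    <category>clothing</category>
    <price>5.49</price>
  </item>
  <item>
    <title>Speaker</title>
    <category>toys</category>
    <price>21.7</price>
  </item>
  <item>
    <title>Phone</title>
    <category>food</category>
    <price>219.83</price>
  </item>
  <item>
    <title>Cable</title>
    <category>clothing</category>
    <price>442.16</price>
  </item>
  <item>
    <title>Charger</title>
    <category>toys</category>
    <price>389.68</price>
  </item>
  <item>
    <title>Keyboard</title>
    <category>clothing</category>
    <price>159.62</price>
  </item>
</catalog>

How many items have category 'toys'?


Scanning <item> elements for <category>toys</category>:
  Item 1: Microphone -> MATCH
  Item 3: Speaker -> MATCH
  Item 6: Charger -> MATCH
Count: 3

ANSWER: 3


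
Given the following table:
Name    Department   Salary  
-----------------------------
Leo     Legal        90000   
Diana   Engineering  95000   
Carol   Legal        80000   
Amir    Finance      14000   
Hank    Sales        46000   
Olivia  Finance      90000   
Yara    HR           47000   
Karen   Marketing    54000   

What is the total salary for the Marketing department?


Marketing department members:
  Karen: 54000
Total = 54000 = 54000

ANSWER: 54000


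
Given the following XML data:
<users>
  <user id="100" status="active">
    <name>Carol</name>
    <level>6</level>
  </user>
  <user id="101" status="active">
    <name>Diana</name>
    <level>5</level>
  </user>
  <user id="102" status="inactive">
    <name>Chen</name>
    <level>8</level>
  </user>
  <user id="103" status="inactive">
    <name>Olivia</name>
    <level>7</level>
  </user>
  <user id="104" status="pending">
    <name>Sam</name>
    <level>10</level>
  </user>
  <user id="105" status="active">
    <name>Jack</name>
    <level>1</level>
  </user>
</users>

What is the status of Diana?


Finding user with name = Diana
user id="101" status="active"

ANSWER: active


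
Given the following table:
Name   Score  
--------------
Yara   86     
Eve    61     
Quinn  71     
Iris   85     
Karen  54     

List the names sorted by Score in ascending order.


Sorting by Score (ascending):
  Karen: 54
  Eve: 61
  Quinn: 71
  Iris: 85
  Yara: 86


ANSWER: Karen, Eve, Quinn, Iris, Yara


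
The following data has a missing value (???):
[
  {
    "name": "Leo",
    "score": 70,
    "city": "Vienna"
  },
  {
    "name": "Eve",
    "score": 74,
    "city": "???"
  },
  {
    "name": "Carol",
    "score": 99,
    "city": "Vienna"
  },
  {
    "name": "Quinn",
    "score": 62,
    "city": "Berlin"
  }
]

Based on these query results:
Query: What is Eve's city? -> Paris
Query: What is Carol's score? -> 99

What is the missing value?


The missing value is Eve's city
From query: Eve's city = Paris

ANSWER: Paris


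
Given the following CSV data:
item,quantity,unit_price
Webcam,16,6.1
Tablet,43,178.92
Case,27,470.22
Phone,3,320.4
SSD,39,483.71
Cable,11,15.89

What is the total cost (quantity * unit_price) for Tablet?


Row: Tablet
quantity = 43
unit_price = 178.92
total = 43 * 178.92 = 7693.56

ANSWER: 7693.56


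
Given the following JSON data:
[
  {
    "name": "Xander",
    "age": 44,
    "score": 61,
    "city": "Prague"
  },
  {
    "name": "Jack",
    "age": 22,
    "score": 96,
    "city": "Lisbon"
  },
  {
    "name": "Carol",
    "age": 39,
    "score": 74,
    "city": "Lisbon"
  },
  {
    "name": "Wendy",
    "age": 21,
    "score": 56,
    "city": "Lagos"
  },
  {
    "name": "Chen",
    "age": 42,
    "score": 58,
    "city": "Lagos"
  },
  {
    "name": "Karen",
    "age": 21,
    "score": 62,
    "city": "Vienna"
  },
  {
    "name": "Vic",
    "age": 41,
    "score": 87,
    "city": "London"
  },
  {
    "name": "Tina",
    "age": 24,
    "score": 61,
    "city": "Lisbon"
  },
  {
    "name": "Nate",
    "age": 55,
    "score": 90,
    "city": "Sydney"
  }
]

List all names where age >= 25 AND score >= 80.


Checking both conditions:
  Xander (age=44, score=61) -> no
  Jack (age=22, score=96) -> no
  Carol (age=39, score=74) -> no
  Wendy (age=21, score=56) -> no
  Chen (age=42, score=58) -> no
  Karen (age=21, score=62) -> no
  Vic (age=41, score=87) -> YES
  Tina (age=24, score=61) -> no
  Nate (age=55, score=90) -> YES


ANSWER: Vic, Nate


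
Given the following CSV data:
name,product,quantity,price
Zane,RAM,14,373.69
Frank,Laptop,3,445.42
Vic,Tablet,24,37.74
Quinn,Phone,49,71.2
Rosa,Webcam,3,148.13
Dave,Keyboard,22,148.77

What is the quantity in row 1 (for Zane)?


Row 1: Zane
Column 'quantity' = 14

ANSWER: 14


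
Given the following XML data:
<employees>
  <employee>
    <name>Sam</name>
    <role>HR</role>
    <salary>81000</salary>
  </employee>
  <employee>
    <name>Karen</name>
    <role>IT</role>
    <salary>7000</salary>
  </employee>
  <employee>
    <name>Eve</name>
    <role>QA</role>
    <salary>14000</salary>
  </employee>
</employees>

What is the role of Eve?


Searching for <employee> with <name>Eve</name>
Found at position 3
<role>QA</role>

ANSWER: QA


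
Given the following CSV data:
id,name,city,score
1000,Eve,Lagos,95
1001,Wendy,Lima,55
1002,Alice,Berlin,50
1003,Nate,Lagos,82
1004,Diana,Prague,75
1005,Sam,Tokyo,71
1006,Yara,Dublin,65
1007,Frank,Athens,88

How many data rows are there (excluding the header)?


Counting rows (excluding header):
Header: id,name,city,score
Data rows: 8

ANSWER: 8


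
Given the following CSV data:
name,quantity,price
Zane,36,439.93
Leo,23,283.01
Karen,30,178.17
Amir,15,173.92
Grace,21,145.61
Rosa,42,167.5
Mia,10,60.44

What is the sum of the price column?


Values in 'price' column:
  Row 1: 439.93
  Row 2: 283.01
  Row 3: 178.17
  Row 4: 173.92
  Row 5: 145.61
  Row 6: 167.5
  Row 7: 60.44
Sum = 439.93 + 283.01 + 178.17 + 173.92 + 145.61 + 167.5 + 60.44 = 1448.58

ANSWER: 1448.58


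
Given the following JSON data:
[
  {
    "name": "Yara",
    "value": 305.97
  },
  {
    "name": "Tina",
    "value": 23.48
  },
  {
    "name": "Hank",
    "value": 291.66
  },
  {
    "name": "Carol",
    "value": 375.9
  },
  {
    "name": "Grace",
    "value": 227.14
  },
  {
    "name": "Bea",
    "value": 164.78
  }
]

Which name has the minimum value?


Comparing values:
  Yara: 305.97
  Tina: 23.48
  Hank: 291.66
  Carol: 375.9
  Grace: 227.14
  Bea: 164.78
Minimum: Tina (23.48)

ANSWER: Tina


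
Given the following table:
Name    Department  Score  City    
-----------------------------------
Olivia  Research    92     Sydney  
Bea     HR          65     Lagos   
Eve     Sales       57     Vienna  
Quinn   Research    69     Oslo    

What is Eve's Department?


Row 3: Eve
Department = Sales

ANSWER: Sales


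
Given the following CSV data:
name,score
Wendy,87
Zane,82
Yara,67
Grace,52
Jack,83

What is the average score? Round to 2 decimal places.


Scores: 87, 82, 67, 52, 83
Sum = 371
Count = 5
Average = 371 / 5 = 74.20

ANSWER: 74.20


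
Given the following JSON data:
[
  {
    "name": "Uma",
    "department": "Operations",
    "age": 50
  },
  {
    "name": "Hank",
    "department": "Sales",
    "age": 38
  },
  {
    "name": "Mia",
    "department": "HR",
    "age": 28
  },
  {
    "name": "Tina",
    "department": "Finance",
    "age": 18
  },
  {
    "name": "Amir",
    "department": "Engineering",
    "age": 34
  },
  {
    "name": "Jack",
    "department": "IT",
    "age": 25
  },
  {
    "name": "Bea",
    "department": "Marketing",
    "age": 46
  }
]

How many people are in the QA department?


Scanning records for department = QA
  No matches found
Count: 0

ANSWER: 0


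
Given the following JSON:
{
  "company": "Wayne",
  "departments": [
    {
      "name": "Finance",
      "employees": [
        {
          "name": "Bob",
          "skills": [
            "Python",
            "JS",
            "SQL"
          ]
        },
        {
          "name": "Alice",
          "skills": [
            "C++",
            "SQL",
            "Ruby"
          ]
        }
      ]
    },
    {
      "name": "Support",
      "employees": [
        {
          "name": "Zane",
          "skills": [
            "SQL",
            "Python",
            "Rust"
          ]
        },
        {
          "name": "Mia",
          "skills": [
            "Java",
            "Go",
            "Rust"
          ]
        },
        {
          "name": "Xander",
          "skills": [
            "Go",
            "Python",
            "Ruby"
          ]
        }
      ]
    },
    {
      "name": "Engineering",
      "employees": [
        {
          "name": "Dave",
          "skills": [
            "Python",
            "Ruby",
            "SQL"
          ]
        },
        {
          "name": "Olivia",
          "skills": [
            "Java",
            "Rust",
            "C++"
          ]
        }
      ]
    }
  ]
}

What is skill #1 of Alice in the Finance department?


Path: departments[0].employees[1].skills[0]
Value: C++

ANSWER: C++


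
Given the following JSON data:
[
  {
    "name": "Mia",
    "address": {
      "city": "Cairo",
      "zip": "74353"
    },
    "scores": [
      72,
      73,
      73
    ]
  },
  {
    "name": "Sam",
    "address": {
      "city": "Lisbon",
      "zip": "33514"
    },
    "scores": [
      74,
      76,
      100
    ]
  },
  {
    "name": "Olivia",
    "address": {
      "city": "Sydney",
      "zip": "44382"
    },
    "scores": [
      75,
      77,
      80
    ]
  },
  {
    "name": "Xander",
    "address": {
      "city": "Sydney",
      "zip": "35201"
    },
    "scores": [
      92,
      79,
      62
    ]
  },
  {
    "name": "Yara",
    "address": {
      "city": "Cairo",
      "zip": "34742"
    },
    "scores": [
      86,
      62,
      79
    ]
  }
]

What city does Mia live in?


Path: records[0].address.city
Value: Cairo

ANSWER: Cairo


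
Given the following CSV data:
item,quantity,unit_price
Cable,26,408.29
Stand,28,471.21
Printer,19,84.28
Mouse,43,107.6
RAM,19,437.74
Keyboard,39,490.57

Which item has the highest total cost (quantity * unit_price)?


Computing row totals:
  Cable: 10615.54
  Stand: 13193.88
  Printer: 1601.32
  Mouse: 4626.8
  RAM: 8317.06
  Keyboard: 19132.23
Maximum: Keyboard (19132.23)

ANSWER: Keyboard


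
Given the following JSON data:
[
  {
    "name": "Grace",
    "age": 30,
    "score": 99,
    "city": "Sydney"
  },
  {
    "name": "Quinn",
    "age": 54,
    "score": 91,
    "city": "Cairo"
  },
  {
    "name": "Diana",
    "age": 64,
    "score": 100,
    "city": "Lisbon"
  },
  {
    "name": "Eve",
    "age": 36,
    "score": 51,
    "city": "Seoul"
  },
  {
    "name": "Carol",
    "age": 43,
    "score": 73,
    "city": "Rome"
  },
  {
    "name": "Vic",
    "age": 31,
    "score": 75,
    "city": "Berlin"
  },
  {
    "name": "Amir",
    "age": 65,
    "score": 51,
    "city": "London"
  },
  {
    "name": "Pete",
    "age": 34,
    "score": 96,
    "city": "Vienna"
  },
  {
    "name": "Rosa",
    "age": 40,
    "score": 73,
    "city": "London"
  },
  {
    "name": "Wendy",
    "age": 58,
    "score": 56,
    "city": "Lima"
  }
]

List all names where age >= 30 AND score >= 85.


Checking both conditions:
  Grace (age=30, score=99) -> YES
  Quinn (age=54, score=91) -> YES
  Diana (age=64, score=100) -> YES
  Eve (age=36, score=51) -> no
  Carol (age=43, score=73) -> no
  Vic (age=31, score=75) -> no
  Amir (age=65, score=51) -> no
  Pete (age=34, score=96) -> YES
  Rosa (age=40, score=73) -> no
  Wendy (age=58, score=56) -> no


ANSWER: Grace, Quinn, Diana, Pete


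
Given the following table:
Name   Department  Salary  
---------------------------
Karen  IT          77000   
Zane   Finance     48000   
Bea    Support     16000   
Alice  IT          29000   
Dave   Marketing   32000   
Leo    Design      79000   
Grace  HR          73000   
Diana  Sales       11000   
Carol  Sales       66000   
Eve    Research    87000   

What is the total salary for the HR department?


HR department members:
  Grace: 73000
Total = 73000 = 73000

ANSWER: 73000


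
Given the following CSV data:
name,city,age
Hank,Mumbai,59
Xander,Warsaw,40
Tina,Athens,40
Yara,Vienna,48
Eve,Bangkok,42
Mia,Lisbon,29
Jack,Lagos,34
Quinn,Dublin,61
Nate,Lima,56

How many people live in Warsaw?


Scanning city column for 'Warsaw':
  Row 2: Xander -> MATCH
Total matches: 1

ANSWER: 1


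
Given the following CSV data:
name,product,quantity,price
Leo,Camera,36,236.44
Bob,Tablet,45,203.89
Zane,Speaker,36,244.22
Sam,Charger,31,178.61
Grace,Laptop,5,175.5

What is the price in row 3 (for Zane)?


Row 3: Zane
Column 'price' = 244.22

ANSWER: 244.22


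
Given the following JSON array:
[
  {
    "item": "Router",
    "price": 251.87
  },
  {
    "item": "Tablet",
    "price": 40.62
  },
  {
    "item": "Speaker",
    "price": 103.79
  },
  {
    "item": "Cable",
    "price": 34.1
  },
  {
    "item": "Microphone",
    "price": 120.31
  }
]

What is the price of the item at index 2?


Array index 2 -> Speaker
price = 103.79

ANSWER: 103.79


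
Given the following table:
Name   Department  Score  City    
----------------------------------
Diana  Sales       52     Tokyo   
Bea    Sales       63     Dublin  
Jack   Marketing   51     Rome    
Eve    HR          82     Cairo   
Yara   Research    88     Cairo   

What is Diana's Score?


Row 1: Diana
Score = 52

ANSWER: 52


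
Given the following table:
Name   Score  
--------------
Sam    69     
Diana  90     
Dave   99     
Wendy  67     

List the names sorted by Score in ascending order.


Sorting by Score (ascending):
  Wendy: 67
  Sam: 69
  Diana: 90
  Dave: 99


ANSWER: Wendy, Sam, Diana, Dave


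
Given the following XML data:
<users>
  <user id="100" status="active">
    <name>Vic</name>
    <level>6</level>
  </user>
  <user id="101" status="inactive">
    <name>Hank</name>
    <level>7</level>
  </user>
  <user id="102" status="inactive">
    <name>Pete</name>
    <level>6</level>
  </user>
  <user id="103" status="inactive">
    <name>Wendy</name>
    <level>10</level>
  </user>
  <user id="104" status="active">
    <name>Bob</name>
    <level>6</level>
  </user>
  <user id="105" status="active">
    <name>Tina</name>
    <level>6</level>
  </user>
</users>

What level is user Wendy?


Finding user: Wendy
<level>10</level>

ANSWER: 10


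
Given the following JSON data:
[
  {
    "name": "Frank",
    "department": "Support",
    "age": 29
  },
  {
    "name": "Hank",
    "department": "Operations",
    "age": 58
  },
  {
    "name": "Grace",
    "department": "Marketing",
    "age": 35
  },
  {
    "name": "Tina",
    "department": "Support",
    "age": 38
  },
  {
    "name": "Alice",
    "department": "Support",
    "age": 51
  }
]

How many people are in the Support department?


Scanning records for department = Support
  Record 0: Frank
  Record 3: Tina
  Record 4: Alice
Count: 3

ANSWER: 3


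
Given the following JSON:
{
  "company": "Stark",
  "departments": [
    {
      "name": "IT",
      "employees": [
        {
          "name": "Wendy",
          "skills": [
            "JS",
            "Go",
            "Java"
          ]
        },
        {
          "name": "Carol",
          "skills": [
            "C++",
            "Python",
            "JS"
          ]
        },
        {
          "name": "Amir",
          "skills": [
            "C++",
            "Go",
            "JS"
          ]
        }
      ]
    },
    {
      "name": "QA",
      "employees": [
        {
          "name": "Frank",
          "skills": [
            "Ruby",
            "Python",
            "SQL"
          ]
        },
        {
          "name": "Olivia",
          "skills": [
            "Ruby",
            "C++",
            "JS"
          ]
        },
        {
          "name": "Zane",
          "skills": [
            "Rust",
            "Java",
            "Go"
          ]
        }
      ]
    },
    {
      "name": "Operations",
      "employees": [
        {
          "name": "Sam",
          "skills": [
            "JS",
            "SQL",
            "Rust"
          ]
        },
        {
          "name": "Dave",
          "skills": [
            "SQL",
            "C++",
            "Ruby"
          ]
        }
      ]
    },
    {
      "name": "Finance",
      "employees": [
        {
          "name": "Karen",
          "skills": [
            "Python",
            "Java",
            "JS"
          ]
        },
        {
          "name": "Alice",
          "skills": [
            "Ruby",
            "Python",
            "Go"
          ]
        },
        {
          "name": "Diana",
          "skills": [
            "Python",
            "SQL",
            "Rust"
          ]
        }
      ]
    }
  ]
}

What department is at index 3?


Path: departments[3].name
Value: Finance

ANSWER: Finance


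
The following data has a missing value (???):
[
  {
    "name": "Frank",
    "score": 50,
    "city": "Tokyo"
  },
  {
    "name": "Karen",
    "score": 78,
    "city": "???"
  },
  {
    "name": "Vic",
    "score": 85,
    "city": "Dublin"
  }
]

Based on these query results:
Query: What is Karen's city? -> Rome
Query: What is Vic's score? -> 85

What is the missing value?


The missing value is Karen's city
From query: Karen's city = Rome

ANSWER: Rome


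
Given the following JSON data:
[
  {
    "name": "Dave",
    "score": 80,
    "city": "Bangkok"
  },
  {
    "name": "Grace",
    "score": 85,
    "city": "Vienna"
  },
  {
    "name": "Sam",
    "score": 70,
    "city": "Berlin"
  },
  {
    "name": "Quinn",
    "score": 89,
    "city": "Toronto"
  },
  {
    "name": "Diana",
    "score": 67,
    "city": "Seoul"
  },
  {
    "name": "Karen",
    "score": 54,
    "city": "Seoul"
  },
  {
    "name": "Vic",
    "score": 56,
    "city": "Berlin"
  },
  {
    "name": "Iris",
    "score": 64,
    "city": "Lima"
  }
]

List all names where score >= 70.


Filtering records where score >= 70:
  Dave (score=80) -> YES
  Grace (score=85) -> YES
  Sam (score=70) -> YES
  Quinn (score=89) -> YES
  Diana (score=67) -> no
  Karen (score=54) -> no
  Vic (score=56) -> no
  Iris (score=64) -> no


ANSWER: Dave, Grace, Sam, Quinn


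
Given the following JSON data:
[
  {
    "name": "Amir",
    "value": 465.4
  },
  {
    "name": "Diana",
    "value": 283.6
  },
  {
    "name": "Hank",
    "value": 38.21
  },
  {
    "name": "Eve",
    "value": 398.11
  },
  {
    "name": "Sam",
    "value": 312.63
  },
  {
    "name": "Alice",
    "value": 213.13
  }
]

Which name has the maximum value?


Comparing values:
  Amir: 465.4
  Diana: 283.6
  Hank: 38.21
  Eve: 398.11
  Sam: 312.63
  Alice: 213.13
Maximum: Amir (465.4)

ANSWER: Amir


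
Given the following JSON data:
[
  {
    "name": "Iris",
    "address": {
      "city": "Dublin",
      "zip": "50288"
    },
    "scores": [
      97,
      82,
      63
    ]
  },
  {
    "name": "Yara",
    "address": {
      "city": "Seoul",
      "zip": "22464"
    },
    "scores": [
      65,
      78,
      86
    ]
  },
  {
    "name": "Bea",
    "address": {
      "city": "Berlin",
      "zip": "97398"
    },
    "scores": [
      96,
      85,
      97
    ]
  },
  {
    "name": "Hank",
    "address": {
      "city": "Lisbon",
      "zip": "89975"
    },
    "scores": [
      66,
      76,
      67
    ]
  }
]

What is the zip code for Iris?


Path: records[0].address.zip
Value: 50288

ANSWER: 50288


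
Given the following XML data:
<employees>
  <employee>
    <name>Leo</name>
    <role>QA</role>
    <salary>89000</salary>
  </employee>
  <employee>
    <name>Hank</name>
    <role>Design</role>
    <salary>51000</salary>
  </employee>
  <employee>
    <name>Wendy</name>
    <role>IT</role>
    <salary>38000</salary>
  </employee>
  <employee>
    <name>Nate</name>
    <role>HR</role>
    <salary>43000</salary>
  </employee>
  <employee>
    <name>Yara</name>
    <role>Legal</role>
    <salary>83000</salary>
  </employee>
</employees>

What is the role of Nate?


Searching for <employee> with <name>Nate</name>
Found at position 4
<role>HR</role>

ANSWER: HR


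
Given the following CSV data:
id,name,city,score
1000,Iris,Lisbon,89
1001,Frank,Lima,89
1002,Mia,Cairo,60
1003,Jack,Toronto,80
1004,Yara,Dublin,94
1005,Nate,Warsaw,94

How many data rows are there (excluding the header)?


Counting rows (excluding header):
Header: id,name,city,score
Data rows: 6

ANSWER: 6


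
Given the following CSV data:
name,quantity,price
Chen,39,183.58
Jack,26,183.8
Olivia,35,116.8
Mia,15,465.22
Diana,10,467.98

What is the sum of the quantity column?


Values in 'quantity' column:
  Row 1: 39
  Row 2: 26
  Row 3: 35
  Row 4: 15
  Row 5: 10
Sum = 39 + 26 + 35 + 15 + 10 = 125

ANSWER: 125


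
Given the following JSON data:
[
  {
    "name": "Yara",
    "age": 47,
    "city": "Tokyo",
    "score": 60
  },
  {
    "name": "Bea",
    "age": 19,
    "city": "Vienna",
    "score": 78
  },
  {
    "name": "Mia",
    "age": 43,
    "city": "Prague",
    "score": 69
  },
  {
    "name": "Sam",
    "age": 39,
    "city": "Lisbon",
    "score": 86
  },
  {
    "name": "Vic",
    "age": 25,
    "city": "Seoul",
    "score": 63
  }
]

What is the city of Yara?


Looking up record where name = Yara
Record index: 0
Field 'city' = Tokyo

ANSWER: Tokyo


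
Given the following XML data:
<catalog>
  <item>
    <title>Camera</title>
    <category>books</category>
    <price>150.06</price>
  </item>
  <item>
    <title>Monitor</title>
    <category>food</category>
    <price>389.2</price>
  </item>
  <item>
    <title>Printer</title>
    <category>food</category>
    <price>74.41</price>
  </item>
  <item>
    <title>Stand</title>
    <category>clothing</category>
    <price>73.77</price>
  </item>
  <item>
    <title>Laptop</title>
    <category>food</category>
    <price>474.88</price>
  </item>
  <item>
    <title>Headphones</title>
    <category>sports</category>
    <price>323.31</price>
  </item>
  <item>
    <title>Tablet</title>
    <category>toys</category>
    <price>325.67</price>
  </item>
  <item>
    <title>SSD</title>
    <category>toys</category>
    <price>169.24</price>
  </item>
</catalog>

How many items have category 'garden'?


Scanning <item> elements for <category>garden</category>:
Count: 0

ANSWER: 0


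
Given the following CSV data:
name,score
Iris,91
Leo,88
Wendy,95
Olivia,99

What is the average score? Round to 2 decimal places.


Scores: 91, 88, 95, 99
Sum = 373
Count = 4
Average = 373 / 4 = 93.25

ANSWER: 93.25


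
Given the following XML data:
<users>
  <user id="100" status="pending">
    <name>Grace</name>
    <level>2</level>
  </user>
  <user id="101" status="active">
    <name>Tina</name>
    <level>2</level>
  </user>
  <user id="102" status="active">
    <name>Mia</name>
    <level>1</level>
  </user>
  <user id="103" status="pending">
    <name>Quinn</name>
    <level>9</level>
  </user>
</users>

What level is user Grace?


Finding user: Grace
<level>2</level>

ANSWER: 2


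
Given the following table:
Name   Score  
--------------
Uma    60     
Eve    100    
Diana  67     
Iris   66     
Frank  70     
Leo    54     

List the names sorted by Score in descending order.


Sorting by Score (descending):
  Eve: 100
  Frank: 70
  Diana: 67
  Iris: 66
  Uma: 60
  Leo: 54


ANSWER: Eve, Frank, Diana, Iris, Uma, Leo


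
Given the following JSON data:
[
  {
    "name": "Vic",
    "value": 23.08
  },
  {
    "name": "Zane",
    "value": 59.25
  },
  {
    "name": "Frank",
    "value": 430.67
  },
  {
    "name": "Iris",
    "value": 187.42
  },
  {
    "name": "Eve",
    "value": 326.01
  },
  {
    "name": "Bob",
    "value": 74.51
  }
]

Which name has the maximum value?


Comparing values:
  Vic: 23.08
  Zane: 59.25
  Frank: 430.67
  Iris: 187.42
  Eve: 326.01
  Bob: 74.51
Maximum: Frank (430.67)

ANSWER: Frank


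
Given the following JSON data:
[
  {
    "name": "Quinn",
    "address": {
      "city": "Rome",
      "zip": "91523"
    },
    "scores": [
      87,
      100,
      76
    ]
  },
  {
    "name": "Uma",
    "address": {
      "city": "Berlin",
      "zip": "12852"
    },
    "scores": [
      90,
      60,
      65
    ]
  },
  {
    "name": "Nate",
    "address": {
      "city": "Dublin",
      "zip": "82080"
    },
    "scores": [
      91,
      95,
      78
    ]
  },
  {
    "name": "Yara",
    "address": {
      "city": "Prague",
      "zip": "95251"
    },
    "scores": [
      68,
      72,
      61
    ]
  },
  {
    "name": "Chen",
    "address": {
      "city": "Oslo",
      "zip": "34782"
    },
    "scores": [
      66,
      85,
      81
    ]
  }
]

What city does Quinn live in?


Path: records[0].address.city
Value: Rome

ANSWER: Rome


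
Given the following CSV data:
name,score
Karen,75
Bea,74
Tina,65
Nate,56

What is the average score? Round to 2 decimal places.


Scores: 75, 74, 65, 56
Sum = 270
Count = 4
Average = 270 / 4 = 67.50

ANSWER: 67.50


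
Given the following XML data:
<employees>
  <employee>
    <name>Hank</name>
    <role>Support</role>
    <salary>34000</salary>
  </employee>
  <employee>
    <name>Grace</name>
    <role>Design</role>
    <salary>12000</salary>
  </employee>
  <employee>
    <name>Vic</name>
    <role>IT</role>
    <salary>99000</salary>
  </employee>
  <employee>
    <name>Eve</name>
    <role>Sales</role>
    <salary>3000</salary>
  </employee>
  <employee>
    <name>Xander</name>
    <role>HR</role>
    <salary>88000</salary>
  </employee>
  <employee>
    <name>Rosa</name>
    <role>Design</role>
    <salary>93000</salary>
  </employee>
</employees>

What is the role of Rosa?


Searching for <employee> with <name>Rosa</name>
Found at position 6
<role>Design</role>

ANSWER: Design


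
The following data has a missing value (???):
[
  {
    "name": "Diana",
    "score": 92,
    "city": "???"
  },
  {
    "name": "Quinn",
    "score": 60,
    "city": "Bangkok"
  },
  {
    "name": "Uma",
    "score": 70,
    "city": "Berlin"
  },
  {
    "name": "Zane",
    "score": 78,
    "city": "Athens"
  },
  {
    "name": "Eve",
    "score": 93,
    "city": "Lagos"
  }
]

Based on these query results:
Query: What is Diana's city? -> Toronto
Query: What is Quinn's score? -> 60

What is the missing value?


The missing value is Diana's city
From query: Diana's city = Toronto

ANSWER: Toronto


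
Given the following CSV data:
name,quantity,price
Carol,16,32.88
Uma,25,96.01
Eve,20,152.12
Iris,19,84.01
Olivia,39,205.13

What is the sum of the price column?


Values in 'price' column:
  Row 1: 32.88
  Row 2: 96.01
  Row 3: 152.12
  Row 4: 84.01
  Row 5: 205.13
Sum = 32.88 + 96.01 + 152.12 + 84.01 + 205.13 = 570.15

ANSWER: 570.15


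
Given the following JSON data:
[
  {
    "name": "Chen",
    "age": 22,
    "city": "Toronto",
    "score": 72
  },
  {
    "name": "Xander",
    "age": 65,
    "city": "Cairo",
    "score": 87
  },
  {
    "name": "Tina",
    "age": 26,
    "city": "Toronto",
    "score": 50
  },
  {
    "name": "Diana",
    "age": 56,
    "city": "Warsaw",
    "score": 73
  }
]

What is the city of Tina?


Looking up record where name = Tina
Record index: 2
Field 'city' = Toronto

ANSWER: Toronto


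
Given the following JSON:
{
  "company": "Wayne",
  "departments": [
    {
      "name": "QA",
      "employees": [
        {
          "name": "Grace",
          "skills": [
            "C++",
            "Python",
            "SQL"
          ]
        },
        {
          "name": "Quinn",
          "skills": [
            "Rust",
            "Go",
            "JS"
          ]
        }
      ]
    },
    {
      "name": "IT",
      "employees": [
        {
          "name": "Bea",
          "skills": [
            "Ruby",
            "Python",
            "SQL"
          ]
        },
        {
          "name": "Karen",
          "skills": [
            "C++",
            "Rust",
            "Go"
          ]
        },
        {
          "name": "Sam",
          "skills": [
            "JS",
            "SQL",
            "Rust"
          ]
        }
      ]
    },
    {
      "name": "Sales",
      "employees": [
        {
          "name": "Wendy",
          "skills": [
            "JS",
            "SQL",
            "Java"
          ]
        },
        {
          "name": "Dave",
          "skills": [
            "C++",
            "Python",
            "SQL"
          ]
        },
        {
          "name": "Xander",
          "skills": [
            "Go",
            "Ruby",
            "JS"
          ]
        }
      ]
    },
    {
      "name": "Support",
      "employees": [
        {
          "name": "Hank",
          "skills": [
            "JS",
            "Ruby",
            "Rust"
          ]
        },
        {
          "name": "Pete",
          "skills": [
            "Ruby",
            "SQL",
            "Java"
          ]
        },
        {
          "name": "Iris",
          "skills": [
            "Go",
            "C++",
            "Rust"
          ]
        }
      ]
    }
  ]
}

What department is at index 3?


Path: departments[3].name
Value: Support

ANSWER: Support


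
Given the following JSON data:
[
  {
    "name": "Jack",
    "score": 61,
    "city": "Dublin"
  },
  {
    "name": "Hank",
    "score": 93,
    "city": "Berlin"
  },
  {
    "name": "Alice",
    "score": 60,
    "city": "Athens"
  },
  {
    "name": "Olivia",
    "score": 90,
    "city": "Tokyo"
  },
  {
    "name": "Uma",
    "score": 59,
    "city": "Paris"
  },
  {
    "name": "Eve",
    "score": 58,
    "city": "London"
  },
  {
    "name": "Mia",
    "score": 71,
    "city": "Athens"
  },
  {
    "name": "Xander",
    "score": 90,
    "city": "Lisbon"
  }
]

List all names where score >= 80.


Filtering records where score >= 80:
  Jack (score=61) -> no
  Hank (score=93) -> YES
  Alice (score=60) -> no
  Olivia (score=90) -> YES
  Uma (score=59) -> no
  Eve (score=58) -> no
  Mia (score=71) -> no
  Xander (score=90) -> YES


ANSWER: Hank, Olivia, Xander


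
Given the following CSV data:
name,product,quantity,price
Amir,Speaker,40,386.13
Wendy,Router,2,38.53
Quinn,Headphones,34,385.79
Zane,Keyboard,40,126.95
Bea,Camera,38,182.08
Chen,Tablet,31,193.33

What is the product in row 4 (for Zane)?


Row 4: Zane
Column 'product' = Keyboard

ANSWER: Keyboard


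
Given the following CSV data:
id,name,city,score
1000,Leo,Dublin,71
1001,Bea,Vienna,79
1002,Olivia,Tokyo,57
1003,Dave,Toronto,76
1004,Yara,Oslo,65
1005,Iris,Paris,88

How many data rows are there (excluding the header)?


Counting rows (excluding header):
Header: id,name,city,score
Data rows: 6

ANSWER: 6


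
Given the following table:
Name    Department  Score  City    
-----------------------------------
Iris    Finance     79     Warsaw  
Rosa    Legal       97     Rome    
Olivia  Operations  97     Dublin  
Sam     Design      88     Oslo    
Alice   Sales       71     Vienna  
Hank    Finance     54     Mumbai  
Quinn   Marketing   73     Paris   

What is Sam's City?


Row 4: Sam
City = Oslo

ANSWER: Oslo


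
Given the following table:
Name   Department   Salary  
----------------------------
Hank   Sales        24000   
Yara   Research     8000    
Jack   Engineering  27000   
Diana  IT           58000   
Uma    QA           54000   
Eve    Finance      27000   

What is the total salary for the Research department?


Research department members:
  Yara: 8000
Total = 8000 = 8000

ANSWER: 8000


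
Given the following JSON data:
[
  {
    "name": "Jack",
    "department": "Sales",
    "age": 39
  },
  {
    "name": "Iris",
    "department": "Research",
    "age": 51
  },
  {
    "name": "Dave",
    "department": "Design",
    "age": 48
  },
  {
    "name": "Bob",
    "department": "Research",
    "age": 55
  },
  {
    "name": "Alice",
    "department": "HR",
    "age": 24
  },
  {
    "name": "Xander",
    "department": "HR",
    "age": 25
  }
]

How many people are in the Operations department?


Scanning records for department = Operations
  No matches found
Count: 0

ANSWER: 0


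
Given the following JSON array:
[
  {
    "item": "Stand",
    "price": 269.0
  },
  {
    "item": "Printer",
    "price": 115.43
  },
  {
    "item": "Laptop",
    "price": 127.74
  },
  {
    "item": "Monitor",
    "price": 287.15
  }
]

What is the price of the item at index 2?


Array index 2 -> Laptop
price = 127.74

ANSWER: 127.74


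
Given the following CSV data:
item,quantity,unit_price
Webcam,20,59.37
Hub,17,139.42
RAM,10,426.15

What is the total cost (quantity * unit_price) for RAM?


Row: RAM
quantity = 10
unit_price = 426.15
total = 10 * 426.15 = 4261.5

ANSWER: 4261.5


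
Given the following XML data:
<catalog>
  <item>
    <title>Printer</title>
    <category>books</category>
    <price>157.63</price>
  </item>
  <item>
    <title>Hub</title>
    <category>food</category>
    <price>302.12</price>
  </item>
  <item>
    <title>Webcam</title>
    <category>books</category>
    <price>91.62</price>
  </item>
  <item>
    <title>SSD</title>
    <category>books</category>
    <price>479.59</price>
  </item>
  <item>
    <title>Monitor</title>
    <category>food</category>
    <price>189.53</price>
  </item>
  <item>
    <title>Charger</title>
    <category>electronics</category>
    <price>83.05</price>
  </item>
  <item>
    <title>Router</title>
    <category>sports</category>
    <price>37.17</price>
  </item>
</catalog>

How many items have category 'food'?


Scanning <item> elements for <category>food</category>:
  Item 2: Hub -> MATCH
  Item 5: Monitor -> MATCH
Count: 2

ANSWER: 2


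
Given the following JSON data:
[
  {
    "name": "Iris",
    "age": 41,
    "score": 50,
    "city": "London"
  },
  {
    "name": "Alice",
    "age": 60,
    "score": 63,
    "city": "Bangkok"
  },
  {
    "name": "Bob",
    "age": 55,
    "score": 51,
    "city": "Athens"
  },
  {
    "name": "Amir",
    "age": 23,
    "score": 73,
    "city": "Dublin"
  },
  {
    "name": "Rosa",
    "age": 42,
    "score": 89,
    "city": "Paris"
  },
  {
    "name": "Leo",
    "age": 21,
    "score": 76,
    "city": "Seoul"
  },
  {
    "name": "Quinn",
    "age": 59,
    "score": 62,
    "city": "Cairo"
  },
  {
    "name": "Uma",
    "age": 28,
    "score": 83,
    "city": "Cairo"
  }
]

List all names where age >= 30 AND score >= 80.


Checking both conditions:
  Iris (age=41, score=50) -> no
  Alice (age=60, score=63) -> no
  Bob (age=55, score=51) -> no
  Amir (age=23, score=73) -> no
  Rosa (age=42, score=89) -> YES
  Leo (age=21, score=76) -> no
  Quinn (age=59, score=62) -> no
  Uma (age=28, score=83) -> no


ANSWER: Rosa


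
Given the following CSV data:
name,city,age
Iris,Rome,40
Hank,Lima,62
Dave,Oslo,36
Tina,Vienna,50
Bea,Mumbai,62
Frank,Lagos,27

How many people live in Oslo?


Scanning city column for 'Oslo':
  Row 3: Dave -> MATCH
Total matches: 1

ANSWER: 1


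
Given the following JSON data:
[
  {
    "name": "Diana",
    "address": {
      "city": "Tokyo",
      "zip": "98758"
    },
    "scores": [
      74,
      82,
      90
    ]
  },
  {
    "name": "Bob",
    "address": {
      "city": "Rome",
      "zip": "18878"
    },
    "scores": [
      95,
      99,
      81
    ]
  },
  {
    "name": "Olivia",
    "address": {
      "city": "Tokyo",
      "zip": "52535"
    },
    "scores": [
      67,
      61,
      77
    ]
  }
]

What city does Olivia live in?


Path: records[2].address.city
Value: Tokyo

ANSWER: Tokyo


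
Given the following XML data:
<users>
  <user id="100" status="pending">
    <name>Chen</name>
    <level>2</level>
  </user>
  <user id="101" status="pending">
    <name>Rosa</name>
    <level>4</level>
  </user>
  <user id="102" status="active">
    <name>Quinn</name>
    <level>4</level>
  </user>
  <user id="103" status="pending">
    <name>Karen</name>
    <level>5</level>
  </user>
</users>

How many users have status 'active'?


Counting users with status='active':
  Quinn (id=102) -> MATCH
Count: 1

ANSWER: 1


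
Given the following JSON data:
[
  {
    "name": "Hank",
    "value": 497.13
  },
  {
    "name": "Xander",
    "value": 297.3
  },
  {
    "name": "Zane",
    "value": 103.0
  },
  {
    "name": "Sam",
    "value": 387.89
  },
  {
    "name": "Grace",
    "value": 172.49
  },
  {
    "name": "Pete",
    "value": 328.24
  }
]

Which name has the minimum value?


Comparing values:
  Hank: 497.13
  Xander: 297.3
  Zane: 103.0
  Sam: 387.89
  Grace: 172.49
  Pete: 328.24
Minimum: Zane (103.0)

ANSWER: Zane


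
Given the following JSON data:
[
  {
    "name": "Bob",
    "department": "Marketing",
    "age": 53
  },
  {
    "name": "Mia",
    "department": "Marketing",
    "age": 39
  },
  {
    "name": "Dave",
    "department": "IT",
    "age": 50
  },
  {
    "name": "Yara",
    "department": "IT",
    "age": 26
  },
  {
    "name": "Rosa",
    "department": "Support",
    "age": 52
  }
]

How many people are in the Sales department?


Scanning records for department = Sales
  No matches found
Count: 0

ANSWER: 0


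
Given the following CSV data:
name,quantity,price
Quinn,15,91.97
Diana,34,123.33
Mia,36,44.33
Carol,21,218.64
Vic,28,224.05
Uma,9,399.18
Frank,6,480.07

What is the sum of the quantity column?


Values in 'quantity' column:
  Row 1: 15
  Row 2: 34
  Row 3: 36
  Row 4: 21
  Row 5: 28
  Row 6: 9
  Row 7: 6
Sum = 15 + 34 + 36 + 21 + 28 + 9 + 6 = 149

ANSWER: 149


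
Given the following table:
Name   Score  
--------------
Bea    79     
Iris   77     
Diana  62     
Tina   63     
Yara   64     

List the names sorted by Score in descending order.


Sorting by Score (descending):
  Bea: 79
  Iris: 77
  Yara: 64
  Tina: 63
  Diana: 62


ANSWER: Bea, Iris, Yara, Tina, Diana


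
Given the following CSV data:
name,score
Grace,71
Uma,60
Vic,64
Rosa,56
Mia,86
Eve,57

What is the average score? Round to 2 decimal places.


Scores: 71, 60, 64, 56, 86, 57
Sum = 394
Count = 6
Average = 394 / 6 = 65.67

ANSWER: 65.67


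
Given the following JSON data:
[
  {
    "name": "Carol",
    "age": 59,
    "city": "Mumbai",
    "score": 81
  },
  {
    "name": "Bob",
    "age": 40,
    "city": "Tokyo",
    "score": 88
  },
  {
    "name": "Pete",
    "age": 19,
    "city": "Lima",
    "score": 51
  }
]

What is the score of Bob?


Looking up record where name = Bob
Record index: 1
Field 'score' = 88

ANSWER: 88


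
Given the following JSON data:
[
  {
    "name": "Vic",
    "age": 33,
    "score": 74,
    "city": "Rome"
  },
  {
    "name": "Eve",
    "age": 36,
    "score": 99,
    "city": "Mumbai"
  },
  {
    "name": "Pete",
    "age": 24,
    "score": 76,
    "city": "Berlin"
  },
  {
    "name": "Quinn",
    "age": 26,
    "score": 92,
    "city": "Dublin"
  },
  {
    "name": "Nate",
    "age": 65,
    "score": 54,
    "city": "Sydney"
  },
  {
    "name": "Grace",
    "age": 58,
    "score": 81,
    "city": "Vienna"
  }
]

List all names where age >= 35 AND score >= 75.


Checking both conditions:
  Vic (age=33, score=74) -> no
  Eve (age=36, score=99) -> YES
  Pete (age=24, score=76) -> no
  Quinn (age=26, score=92) -> no
  Nate (age=65, score=54) -> no
  Grace (age=58, score=81) -> YES


ANSWER: Eve, Grace
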